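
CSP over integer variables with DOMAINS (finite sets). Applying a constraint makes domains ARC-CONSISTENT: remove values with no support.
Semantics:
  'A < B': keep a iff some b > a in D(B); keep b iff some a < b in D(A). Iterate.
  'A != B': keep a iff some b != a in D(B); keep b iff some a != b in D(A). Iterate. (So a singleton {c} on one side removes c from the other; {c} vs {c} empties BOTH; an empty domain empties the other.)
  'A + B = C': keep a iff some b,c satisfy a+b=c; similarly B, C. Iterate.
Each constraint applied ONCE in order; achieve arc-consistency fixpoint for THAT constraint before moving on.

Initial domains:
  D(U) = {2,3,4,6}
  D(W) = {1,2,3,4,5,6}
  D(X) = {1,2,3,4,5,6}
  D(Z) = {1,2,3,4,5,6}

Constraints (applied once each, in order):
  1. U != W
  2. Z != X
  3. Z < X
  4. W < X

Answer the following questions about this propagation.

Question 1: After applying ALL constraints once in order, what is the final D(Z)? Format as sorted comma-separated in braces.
Answer: {1,2,3,4,5}

Derivation:
Constraint 1 (U != W) on D(U)={2,3,4,6} D(W)={1,2,3,4,5,6}: no change
Constraint 2 (Z != X) on D(Z)={1,2,3,4,5,6} D(X)={1,2,3,4,5,6}: no change
Constraint 3 (Z < X) on D(Z)={1,2,3,4,5,6} D(X)={1,2,3,4,5,6}: Z {1,2,3,4,5,6}->{1,2,3,4,5}; X {1,2,3,4,5,6}->{2,3,4,5,6}
Constraint 4 (W < X) on D(W)={1,2,3,4,5,6} D(X)={2,3,4,5,6}: W {1,2,3,4,5,6}->{1,2,3,4,5}
So after all 4 constraints: D(Z) = {1,2,3,4,5}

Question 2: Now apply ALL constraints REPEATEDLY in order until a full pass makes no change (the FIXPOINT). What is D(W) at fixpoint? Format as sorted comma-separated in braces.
pass 0 (initial): D(W)={1,2,3,4,5,6}
pass 1: W {1,2,3,4,5,6}->{1,2,3,4,5}; X {1,2,3,4,5,6}->{2,3,4,5,6}; Z {1,2,3,4,5,6}->{1,2,3,4,5}
pass 2: no change
Fixpoint after 2 passes: D(W) = {1,2,3,4,5}

Answer: {1,2,3,4,5}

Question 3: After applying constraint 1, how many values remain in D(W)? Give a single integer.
Constraint 1 (U != W) on D(U)={2,3,4,6} D(W)={1,2,3,4,5,6}: no change
So after constraint 1: D(W)={1,2,3,4,5,6}, size = 6

Answer: 6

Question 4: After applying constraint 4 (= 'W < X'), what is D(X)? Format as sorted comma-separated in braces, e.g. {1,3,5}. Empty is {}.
Answer: {2,3,4,5,6}

Derivation:
Constraint 1 (U != W) on D(U)={2,3,4,6} D(W)={1,2,3,4,5,6}: no change
Constraint 2 (Z != X) on D(Z)={1,2,3,4,5,6} D(X)={1,2,3,4,5,6}: no change
Constraint 3 (Z < X) on D(Z)={1,2,3,4,5,6} D(X)={1,2,3,4,5,6}: Z {1,2,3,4,5,6}->{1,2,3,4,5}; X {1,2,3,4,5,6}->{2,3,4,5,6}
Constraint 4 (W < X) on D(W)={1,2,3,4,5,6} D(X)={2,3,4,5,6}: W {1,2,3,4,5,6}->{1,2,3,4,5}
So after constraint 4: D(X) = {2,3,4,5,6}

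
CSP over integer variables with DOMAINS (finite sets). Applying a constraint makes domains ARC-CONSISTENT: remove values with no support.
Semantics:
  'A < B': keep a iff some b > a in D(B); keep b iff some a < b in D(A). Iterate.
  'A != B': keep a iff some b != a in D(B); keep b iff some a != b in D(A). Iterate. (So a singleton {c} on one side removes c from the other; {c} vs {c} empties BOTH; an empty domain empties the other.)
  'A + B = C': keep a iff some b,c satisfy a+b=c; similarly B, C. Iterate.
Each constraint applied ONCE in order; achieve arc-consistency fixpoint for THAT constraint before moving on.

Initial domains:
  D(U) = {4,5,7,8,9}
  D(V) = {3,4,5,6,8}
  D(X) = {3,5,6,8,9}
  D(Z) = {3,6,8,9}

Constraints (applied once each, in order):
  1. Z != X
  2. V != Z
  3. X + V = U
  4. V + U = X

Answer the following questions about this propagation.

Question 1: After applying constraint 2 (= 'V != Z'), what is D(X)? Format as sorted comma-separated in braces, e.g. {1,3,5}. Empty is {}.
Answer: {3,5,6,8,9}

Derivation:
Constraint 1 (Z != X) on D(Z)={3,6,8,9} D(X)={3,5,6,8,9}: no change
Constraint 2 (V != Z) on D(V)={3,4,5,6,8} D(Z)={3,6,8,9}: no change
So after constraint 2: D(X) = {3,5,6,8,9}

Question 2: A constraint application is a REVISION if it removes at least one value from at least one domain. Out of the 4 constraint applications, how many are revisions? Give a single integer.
Answer: 2

Derivation:
Constraint 1 (Z != X) on D(Z)={3,6,8,9} D(X)={3,5,6,8,9}: no change => not a revision
Constraint 2 (V != Z) on D(V)={3,4,5,6,8} D(Z)={3,6,8,9}: no change => not a revision
Constraint 3 (X + V = U) on D(X)={3,5,6,8,9} D(V)={3,4,5,6,8} D(U)={4,5,7,8,9}: X {3,5,6,8,9}->{3,5,6}; V {3,4,5,6,8}->{3,4,5,6}; U {4,5,7,8,9}->{7,8,9} => REVISION
Constraint 4 (V + U = X) on D(V)={3,4,5,6} D(U)={7,8,9} D(X)={3,5,6}: V {3,4,5,6}->{}; U {7,8,9}->{}; X {3,5,6}->{} => REVISION
Total revisions = 2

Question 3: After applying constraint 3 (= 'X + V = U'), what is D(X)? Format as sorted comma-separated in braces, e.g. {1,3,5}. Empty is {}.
Answer: {3,5,6}

Derivation:
Constraint 1 (Z != X) on D(Z)={3,6,8,9} D(X)={3,5,6,8,9}: no change
Constraint 2 (V != Z) on D(V)={3,4,5,6,8} D(Z)={3,6,8,9}: no change
Constraint 3 (X + V = U) on D(X)={3,5,6,8,9} D(V)={3,4,5,6,8} D(U)={4,5,7,8,9}: X {3,5,6,8,9}->{3,5,6}; V {3,4,5,6,8}->{3,4,5,6}; U {4,5,7,8,9}->{7,8,9}
So after constraint 3: D(X) = {3,5,6}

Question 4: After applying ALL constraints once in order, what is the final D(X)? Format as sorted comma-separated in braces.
Answer: {}

Derivation:
Constraint 1 (Z != X) on D(Z)={3,6,8,9} D(X)={3,5,6,8,9}: no change
Constraint 2 (V != Z) on D(V)={3,4,5,6,8} D(Z)={3,6,8,9}: no change
Constraint 3 (X + V = U) on D(X)={3,5,6,8,9} D(V)={3,4,5,6,8} D(U)={4,5,7,8,9}: X {3,5,6,8,9}->{3,5,6}; V {3,4,5,6,8}->{3,4,5,6}; U {4,5,7,8,9}->{7,8,9}
Constraint 4 (V + U = X) on D(V)={3,4,5,6} D(U)={7,8,9} D(X)={3,5,6}: V {3,4,5,6}->{}; U {7,8,9}->{}; X {3,5,6}->{}
So after all 4 constraints: D(X) = {}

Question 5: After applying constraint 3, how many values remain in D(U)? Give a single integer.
Answer: 3

Derivation:
Constraint 1 (Z != X) on D(Z)={3,6,8,9} D(X)={3,5,6,8,9}: no change
Constraint 2 (V != Z) on D(V)={3,4,5,6,8} D(Z)={3,6,8,9}: no change
Constraint 3 (X + V = U) on D(X)={3,5,6,8,9} D(V)={3,4,5,6,8} D(U)={4,5,7,8,9}: X {3,5,6,8,9}->{3,5,6}; V {3,4,5,6,8}->{3,4,5,6}; U {4,5,7,8,9}->{7,8,9}
So after constraint 3: D(U)={7,8,9}, size = 3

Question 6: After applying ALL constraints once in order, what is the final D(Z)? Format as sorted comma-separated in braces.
Constraint 1 (Z != X) on D(Z)={3,6,8,9} D(X)={3,5,6,8,9}: no change
Constraint 2 (V != Z) on D(V)={3,4,5,6,8} D(Z)={3,6,8,9}: no change
Constraint 3 (X + V = U) on D(X)={3,5,6,8,9} D(V)={3,4,5,6,8} D(U)={4,5,7,8,9}: X {3,5,6,8,9}->{3,5,6}; V {3,4,5,6,8}->{3,4,5,6}; U {4,5,7,8,9}->{7,8,9}
Constraint 4 (V + U = X) on D(V)={3,4,5,6} D(U)={7,8,9} D(X)={3,5,6}: V {3,4,5,6}->{}; U {7,8,9}->{}; X {3,5,6}->{}
So after all 4 constraints: D(Z) = {3,6,8,9}

Answer: {3,6,8,9}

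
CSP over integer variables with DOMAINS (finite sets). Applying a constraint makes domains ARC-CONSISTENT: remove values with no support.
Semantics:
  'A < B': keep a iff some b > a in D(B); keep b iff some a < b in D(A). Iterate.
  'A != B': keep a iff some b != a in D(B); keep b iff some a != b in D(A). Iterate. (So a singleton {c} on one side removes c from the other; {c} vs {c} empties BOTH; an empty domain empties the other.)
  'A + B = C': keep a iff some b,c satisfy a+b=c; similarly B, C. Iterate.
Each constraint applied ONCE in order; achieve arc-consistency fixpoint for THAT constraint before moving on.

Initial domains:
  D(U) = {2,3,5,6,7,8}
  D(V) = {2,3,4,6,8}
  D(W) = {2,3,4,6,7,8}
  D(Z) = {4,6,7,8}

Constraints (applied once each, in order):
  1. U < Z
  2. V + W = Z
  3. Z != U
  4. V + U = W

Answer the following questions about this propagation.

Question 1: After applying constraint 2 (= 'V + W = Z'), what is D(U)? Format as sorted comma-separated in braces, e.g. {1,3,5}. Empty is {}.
Answer: {2,3,5,6,7}

Derivation:
Constraint 1 (U < Z) on D(U)={2,3,5,6,7,8} D(Z)={4,6,7,8}: U {2,3,5,6,7,8}->{2,3,5,6,7}
Constraint 2 (V + W = Z) on D(V)={2,3,4,6,8} D(W)={2,3,4,6,7,8} D(Z)={4,6,7,8}: V {2,3,4,6,8}->{2,3,4,6}; W {2,3,4,6,7,8}->{2,3,4,6}
So after constraint 2: D(U) = {2,3,5,6,7}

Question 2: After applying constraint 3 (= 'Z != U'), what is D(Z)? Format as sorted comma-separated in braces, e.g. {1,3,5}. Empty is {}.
Answer: {4,6,7,8}

Derivation:
Constraint 1 (U < Z) on D(U)={2,3,5,6,7,8} D(Z)={4,6,7,8}: U {2,3,5,6,7,8}->{2,3,5,6,7}
Constraint 2 (V + W = Z) on D(V)={2,3,4,6,8} D(W)={2,3,4,6,7,8} D(Z)={4,6,7,8}: V {2,3,4,6,8}->{2,3,4,6}; W {2,3,4,6,7,8}->{2,3,4,6}
Constraint 3 (Z != U) on D(Z)={4,6,7,8} D(U)={2,3,5,6,7}: no change
So after constraint 3: D(Z) = {4,6,7,8}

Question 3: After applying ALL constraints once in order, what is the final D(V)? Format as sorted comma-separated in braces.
Answer: {2,3,4}

Derivation:
Constraint 1 (U < Z) on D(U)={2,3,5,6,7,8} D(Z)={4,6,7,8}: U {2,3,5,6,7,8}->{2,3,5,6,7}
Constraint 2 (V + W = Z) on D(V)={2,3,4,6,8} D(W)={2,3,4,6,7,8} D(Z)={4,6,7,8}: V {2,3,4,6,8}->{2,3,4,6}; W {2,3,4,6,7,8}->{2,3,4,6}
Constraint 3 (Z != U) on D(Z)={4,6,7,8} D(U)={2,3,5,6,7}: no change
Constraint 4 (V + U = W) on D(V)={2,3,4,6} D(U)={2,3,5,6,7} D(W)={2,3,4,6}: V {2,3,4,6}->{2,3,4}; U {2,3,5,6,7}->{2,3}; W {2,3,4,6}->{4,6}
So after all 4 constraints: D(V) = {2,3,4}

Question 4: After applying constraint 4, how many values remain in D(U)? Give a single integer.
Answer: 2

Derivation:
Constraint 1 (U < Z) on D(U)={2,3,5,6,7,8} D(Z)={4,6,7,8}: U {2,3,5,6,7,8}->{2,3,5,6,7}
Constraint 2 (V + W = Z) on D(V)={2,3,4,6,8} D(W)={2,3,4,6,7,8} D(Z)={4,6,7,8}: V {2,3,4,6,8}->{2,3,4,6}; W {2,3,4,6,7,8}->{2,3,4,6}
Constraint 3 (Z != U) on D(Z)={4,6,7,8} D(U)={2,3,5,6,7}: no change
Constraint 4 (V + U = W) on D(V)={2,3,4,6} D(U)={2,3,5,6,7} D(W)={2,3,4,6}: V {2,3,4,6}->{2,3,4}; U {2,3,5,6,7}->{2,3}; W {2,3,4,6}->{4,6}
So after constraint 4: D(U)={2,3}, size = 2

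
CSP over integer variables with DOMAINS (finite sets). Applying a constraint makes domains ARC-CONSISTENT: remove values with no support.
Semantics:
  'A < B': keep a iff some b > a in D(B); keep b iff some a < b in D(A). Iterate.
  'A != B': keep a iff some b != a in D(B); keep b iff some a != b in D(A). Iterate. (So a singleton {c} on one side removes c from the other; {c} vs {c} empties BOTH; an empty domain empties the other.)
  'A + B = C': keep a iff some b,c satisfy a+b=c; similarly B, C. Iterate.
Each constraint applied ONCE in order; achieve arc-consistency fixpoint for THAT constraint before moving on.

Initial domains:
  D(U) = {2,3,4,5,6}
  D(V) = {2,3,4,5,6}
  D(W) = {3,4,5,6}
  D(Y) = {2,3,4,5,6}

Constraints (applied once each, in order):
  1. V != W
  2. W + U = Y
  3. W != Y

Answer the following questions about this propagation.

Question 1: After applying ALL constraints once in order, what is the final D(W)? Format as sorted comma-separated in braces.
Constraint 1 (V != W) on D(V)={2,3,4,5,6} D(W)={3,4,5,6}: no change
Constraint 2 (W + U = Y) on D(W)={3,4,5,6} D(U)={2,3,4,5,6} D(Y)={2,3,4,5,6}: W {3,4,5,6}->{3,4}; U {2,3,4,5,6}->{2,3}; Y {2,3,4,5,6}->{5,6}
Constraint 3 (W != Y) on D(W)={3,4} D(Y)={5,6}: no change
So after all 3 constraints: D(W) = {3,4}

Answer: {3,4}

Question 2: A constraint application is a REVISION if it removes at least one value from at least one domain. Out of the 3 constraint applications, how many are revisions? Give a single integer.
Answer: 1

Derivation:
Constraint 1 (V != W) on D(V)={2,3,4,5,6} D(W)={3,4,5,6}: no change => not a revision
Constraint 2 (W + U = Y) on D(W)={3,4,5,6} D(U)={2,3,4,5,6} D(Y)={2,3,4,5,6}: W {3,4,5,6}->{3,4}; U {2,3,4,5,6}->{2,3}; Y {2,3,4,5,6}->{5,6} => REVISION
Constraint 3 (W != Y) on D(W)={3,4} D(Y)={5,6}: no change => not a revision
Total revisions = 1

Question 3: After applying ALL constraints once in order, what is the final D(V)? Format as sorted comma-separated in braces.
Constraint 1 (V != W) on D(V)={2,3,4,5,6} D(W)={3,4,5,6}: no change
Constraint 2 (W + U = Y) on D(W)={3,4,5,6} D(U)={2,3,4,5,6} D(Y)={2,3,4,5,6}: W {3,4,5,6}->{3,4}; U {2,3,4,5,6}->{2,3}; Y {2,3,4,5,6}->{5,6}
Constraint 3 (W != Y) on D(W)={3,4} D(Y)={5,6}: no change
So after all 3 constraints: D(V) = {2,3,4,5,6}

Answer: {2,3,4,5,6}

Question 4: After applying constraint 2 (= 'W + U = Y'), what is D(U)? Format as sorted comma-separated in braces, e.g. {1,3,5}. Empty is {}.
Constraint 1 (V != W) on D(V)={2,3,4,5,6} D(W)={3,4,5,6}: no change
Constraint 2 (W + U = Y) on D(W)={3,4,5,6} D(U)={2,3,4,5,6} D(Y)={2,3,4,5,6}: W {3,4,5,6}->{3,4}; U {2,3,4,5,6}->{2,3}; Y {2,3,4,5,6}->{5,6}
So after constraint 2: D(U) = {2,3}

Answer: {2,3}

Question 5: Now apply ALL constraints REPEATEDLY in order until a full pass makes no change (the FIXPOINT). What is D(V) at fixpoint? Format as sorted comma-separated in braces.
Answer: {2,3,4,5,6}

Derivation:
pass 0 (initial): D(V)={2,3,4,5,6}
pass 1: U {2,3,4,5,6}->{2,3}; W {3,4,5,6}->{3,4}; Y {2,3,4,5,6}->{5,6}
pass 2: no change
Fixpoint after 2 passes: D(V) = {2,3,4,5,6}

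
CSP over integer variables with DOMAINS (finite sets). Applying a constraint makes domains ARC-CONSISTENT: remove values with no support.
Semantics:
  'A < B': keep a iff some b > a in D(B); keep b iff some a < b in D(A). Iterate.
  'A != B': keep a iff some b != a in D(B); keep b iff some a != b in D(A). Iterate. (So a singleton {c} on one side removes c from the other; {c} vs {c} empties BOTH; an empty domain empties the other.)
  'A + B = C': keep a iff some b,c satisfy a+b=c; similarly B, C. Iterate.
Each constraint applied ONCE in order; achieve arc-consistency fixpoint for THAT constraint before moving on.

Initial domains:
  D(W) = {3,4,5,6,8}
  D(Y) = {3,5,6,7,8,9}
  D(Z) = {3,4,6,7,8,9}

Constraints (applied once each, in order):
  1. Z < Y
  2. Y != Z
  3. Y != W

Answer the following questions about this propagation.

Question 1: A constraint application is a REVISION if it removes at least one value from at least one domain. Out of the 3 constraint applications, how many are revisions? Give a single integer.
Constraint 1 (Z < Y) on D(Z)={3,4,6,7,8,9} D(Y)={3,5,6,7,8,9}: Z {3,4,6,7,8,9}->{3,4,6,7,8}; Y {3,5,6,7,8,9}->{5,6,7,8,9} => REVISION
Constraint 2 (Y != Z) on D(Y)={5,6,7,8,9} D(Z)={3,4,6,7,8}: no change => not a revision
Constraint 3 (Y != W) on D(Y)={5,6,7,8,9} D(W)={3,4,5,6,8}: no change => not a revision
Total revisions = 1

Answer: 1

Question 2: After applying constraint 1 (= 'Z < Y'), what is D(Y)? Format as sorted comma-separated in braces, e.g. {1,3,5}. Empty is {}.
Constraint 1 (Z < Y) on D(Z)={3,4,6,7,8,9} D(Y)={3,5,6,7,8,9}: Z {3,4,6,7,8,9}->{3,4,6,7,8}; Y {3,5,6,7,8,9}->{5,6,7,8,9}
So after constraint 1: D(Y) = {5,6,7,8,9}

Answer: {5,6,7,8,9}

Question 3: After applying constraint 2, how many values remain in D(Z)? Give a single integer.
Constraint 1 (Z < Y) on D(Z)={3,4,6,7,8,9} D(Y)={3,5,6,7,8,9}: Z {3,4,6,7,8,9}->{3,4,6,7,8}; Y {3,5,6,7,8,9}->{5,6,7,8,9}
Constraint 2 (Y != Z) on D(Y)={5,6,7,8,9} D(Z)={3,4,6,7,8}: no change
So after constraint 2: D(Z)={3,4,6,7,8}, size = 5

Answer: 5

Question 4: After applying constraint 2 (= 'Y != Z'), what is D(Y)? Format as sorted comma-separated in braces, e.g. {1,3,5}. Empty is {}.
Constraint 1 (Z < Y) on D(Z)={3,4,6,7,8,9} D(Y)={3,5,6,7,8,9}: Z {3,4,6,7,8,9}->{3,4,6,7,8}; Y {3,5,6,7,8,9}->{5,6,7,8,9}
Constraint 2 (Y != Z) on D(Y)={5,6,7,8,9} D(Z)={3,4,6,7,8}: no change
So after constraint 2: D(Y) = {5,6,7,8,9}

Answer: {5,6,7,8,9}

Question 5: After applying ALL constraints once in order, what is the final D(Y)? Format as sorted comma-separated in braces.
Answer: {5,6,7,8,9}

Derivation:
Constraint 1 (Z < Y) on D(Z)={3,4,6,7,8,9} D(Y)={3,5,6,7,8,9}: Z {3,4,6,7,8,9}->{3,4,6,7,8}; Y {3,5,6,7,8,9}->{5,6,7,8,9}
Constraint 2 (Y != Z) on D(Y)={5,6,7,8,9} D(Z)={3,4,6,7,8}: no change
Constraint 3 (Y != W) on D(Y)={5,6,7,8,9} D(W)={3,4,5,6,8}: no change
So after all 3 constraints: D(Y) = {5,6,7,8,9}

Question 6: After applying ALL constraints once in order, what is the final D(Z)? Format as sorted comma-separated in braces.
Answer: {3,4,6,7,8}

Derivation:
Constraint 1 (Z < Y) on D(Z)={3,4,6,7,8,9} D(Y)={3,5,6,7,8,9}: Z {3,4,6,7,8,9}->{3,4,6,7,8}; Y {3,5,6,7,8,9}->{5,6,7,8,9}
Constraint 2 (Y != Z) on D(Y)={5,6,7,8,9} D(Z)={3,4,6,7,8}: no change
Constraint 3 (Y != W) on D(Y)={5,6,7,8,9} D(W)={3,4,5,6,8}: no change
So after all 3 constraints: D(Z) = {3,4,6,7,8}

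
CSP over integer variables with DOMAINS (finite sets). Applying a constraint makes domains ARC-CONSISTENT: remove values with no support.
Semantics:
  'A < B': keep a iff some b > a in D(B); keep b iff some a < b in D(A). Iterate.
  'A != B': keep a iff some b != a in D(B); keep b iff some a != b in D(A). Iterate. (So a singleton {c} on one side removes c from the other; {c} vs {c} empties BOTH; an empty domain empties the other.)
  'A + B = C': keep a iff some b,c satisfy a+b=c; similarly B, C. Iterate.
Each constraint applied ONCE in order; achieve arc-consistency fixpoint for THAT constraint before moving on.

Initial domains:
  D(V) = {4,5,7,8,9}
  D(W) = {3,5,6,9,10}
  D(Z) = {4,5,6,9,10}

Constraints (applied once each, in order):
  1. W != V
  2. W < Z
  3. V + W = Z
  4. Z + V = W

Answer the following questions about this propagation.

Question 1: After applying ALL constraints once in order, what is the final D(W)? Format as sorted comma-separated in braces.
Constraint 1 (W != V) on D(W)={3,5,6,9,10} D(V)={4,5,7,8,9}: no change
Constraint 2 (W < Z) on D(W)={3,5,6,9,10} D(Z)={4,5,6,9,10}: W {3,5,6,9,10}->{3,5,6,9}
Constraint 3 (V + W = Z) on D(V)={4,5,7,8,9} D(W)={3,5,6,9} D(Z)={4,5,6,9,10}: V {4,5,7,8,9}->{4,5,7}; W {3,5,6,9}->{3,5,6}; Z {4,5,6,9,10}->{9,10}
Constraint 4 (Z + V = W) on D(Z)={9,10} D(V)={4,5,7} D(W)={3,5,6}: Z {9,10}->{}; V {4,5,7}->{}; W {3,5,6}->{}
So after all 4 constraints: D(W) = {}

Answer: {}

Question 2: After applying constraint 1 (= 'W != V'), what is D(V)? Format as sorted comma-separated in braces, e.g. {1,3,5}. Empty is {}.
Answer: {4,5,7,8,9}

Derivation:
Constraint 1 (W != V) on D(W)={3,5,6,9,10} D(V)={4,5,7,8,9}: no change
So after constraint 1: D(V) = {4,5,7,8,9}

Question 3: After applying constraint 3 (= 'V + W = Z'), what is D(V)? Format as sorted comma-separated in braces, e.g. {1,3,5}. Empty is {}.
Constraint 1 (W != V) on D(W)={3,5,6,9,10} D(V)={4,5,7,8,9}: no change
Constraint 2 (W < Z) on D(W)={3,5,6,9,10} D(Z)={4,5,6,9,10}: W {3,5,6,9,10}->{3,5,6,9}
Constraint 3 (V + W = Z) on D(V)={4,5,7,8,9} D(W)={3,5,6,9} D(Z)={4,5,6,9,10}: V {4,5,7,8,9}->{4,5,7}; W {3,5,6,9}->{3,5,6}; Z {4,5,6,9,10}->{9,10}
So after constraint 3: D(V) = {4,5,7}

Answer: {4,5,7}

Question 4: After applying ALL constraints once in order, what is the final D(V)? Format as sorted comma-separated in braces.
Constraint 1 (W != V) on D(W)={3,5,6,9,10} D(V)={4,5,7,8,9}: no change
Constraint 2 (W < Z) on D(W)={3,5,6,9,10} D(Z)={4,5,6,9,10}: W {3,5,6,9,10}->{3,5,6,9}
Constraint 3 (V + W = Z) on D(V)={4,5,7,8,9} D(W)={3,5,6,9} D(Z)={4,5,6,9,10}: V {4,5,7,8,9}->{4,5,7}; W {3,5,6,9}->{3,5,6}; Z {4,5,6,9,10}->{9,10}
Constraint 4 (Z + V = W) on D(Z)={9,10} D(V)={4,5,7} D(W)={3,5,6}: Z {9,10}->{}; V {4,5,7}->{}; W {3,5,6}->{}
So after all 4 constraints: D(V) = {}

Answer: {}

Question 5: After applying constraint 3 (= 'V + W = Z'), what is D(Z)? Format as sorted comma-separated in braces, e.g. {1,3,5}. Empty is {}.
Constraint 1 (W != V) on D(W)={3,5,6,9,10} D(V)={4,5,7,8,9}: no change
Constraint 2 (W < Z) on D(W)={3,5,6,9,10} D(Z)={4,5,6,9,10}: W {3,5,6,9,10}->{3,5,6,9}
Constraint 3 (V + W = Z) on D(V)={4,5,7,8,9} D(W)={3,5,6,9} D(Z)={4,5,6,9,10}: V {4,5,7,8,9}->{4,5,7}; W {3,5,6,9}->{3,5,6}; Z {4,5,6,9,10}->{9,10}
So after constraint 3: D(Z) = {9,10}

Answer: {9,10}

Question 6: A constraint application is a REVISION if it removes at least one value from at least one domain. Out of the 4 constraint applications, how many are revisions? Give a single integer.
Constraint 1 (W != V) on D(W)={3,5,6,9,10} D(V)={4,5,7,8,9}: no change => not a revision
Constraint 2 (W < Z) on D(W)={3,5,6,9,10} D(Z)={4,5,6,9,10}: W {3,5,6,9,10}->{3,5,6,9} => REVISION
Constraint 3 (V + W = Z) on D(V)={4,5,7,8,9} D(W)={3,5,6,9} D(Z)={4,5,6,9,10}: V {4,5,7,8,9}->{4,5,7}; W {3,5,6,9}->{3,5,6}; Z {4,5,6,9,10}->{9,10} => REVISION
Constraint 4 (Z + V = W) on D(Z)={9,10} D(V)={4,5,7} D(W)={3,5,6}: Z {9,10}->{}; V {4,5,7}->{}; W {3,5,6}->{} => REVISION
Total revisions = 3

Answer: 3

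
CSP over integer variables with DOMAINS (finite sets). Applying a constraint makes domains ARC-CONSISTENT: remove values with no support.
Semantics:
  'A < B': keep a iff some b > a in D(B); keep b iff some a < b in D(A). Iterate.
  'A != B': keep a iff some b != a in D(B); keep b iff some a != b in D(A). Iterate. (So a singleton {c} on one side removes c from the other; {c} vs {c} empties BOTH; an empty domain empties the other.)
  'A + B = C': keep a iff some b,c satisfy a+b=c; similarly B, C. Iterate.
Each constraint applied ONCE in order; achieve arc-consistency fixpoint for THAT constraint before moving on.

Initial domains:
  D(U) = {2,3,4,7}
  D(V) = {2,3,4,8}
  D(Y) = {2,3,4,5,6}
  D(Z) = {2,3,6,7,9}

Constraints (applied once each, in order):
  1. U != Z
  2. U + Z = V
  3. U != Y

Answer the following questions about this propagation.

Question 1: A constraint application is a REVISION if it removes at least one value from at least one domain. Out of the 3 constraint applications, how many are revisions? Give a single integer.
Constraint 1 (U != Z) on D(U)={2,3,4,7} D(Z)={2,3,6,7,9}: no change => not a revision
Constraint 2 (U + Z = V) on D(U)={2,3,4,7} D(Z)={2,3,6,7,9} D(V)={2,3,4,8}: U {2,3,4,7}->{2}; Z {2,3,6,7,9}->{2,6}; V {2,3,4,8}->{4,8} => REVISION
Constraint 3 (U != Y) on D(U)={2} D(Y)={2,3,4,5,6}: Y {2,3,4,5,6}->{3,4,5,6} => REVISION
Total revisions = 2

Answer: 2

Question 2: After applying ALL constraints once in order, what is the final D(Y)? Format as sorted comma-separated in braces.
Answer: {3,4,5,6}

Derivation:
Constraint 1 (U != Z) on D(U)={2,3,4,7} D(Z)={2,3,6,7,9}: no change
Constraint 2 (U + Z = V) on D(U)={2,3,4,7} D(Z)={2,3,6,7,9} D(V)={2,3,4,8}: U {2,3,4,7}->{2}; Z {2,3,6,7,9}->{2,6}; V {2,3,4,8}->{4,8}
Constraint 3 (U != Y) on D(U)={2} D(Y)={2,3,4,5,6}: Y {2,3,4,5,6}->{3,4,5,6}
So after all 3 constraints: D(Y) = {3,4,5,6}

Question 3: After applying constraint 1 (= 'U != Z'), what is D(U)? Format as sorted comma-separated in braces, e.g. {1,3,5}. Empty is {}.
Answer: {2,3,4,7}

Derivation:
Constraint 1 (U != Z) on D(U)={2,3,4,7} D(Z)={2,3,6,7,9}: no change
So after constraint 1: D(U) = {2,3,4,7}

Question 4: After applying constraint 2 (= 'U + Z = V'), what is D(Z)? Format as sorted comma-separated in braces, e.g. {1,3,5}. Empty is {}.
Constraint 1 (U != Z) on D(U)={2,3,4,7} D(Z)={2,3,6,7,9}: no change
Constraint 2 (U + Z = V) on D(U)={2,3,4,7} D(Z)={2,3,6,7,9} D(V)={2,3,4,8}: U {2,3,4,7}->{2}; Z {2,3,6,7,9}->{2,6}; V {2,3,4,8}->{4,8}
So after constraint 2: D(Z) = {2,6}

Answer: {2,6}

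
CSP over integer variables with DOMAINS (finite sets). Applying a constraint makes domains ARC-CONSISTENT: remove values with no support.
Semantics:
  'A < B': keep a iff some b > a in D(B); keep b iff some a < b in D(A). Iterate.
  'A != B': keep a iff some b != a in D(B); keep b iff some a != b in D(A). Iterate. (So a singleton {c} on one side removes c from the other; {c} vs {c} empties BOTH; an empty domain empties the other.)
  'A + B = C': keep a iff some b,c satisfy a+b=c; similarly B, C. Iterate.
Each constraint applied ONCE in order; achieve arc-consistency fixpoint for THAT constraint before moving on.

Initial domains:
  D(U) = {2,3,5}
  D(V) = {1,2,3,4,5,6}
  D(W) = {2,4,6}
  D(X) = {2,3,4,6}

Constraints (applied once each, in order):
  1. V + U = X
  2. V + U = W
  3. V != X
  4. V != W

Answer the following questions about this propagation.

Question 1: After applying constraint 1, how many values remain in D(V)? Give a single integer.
Constraint 1 (V + U = X) on D(V)={1,2,3,4,5,6} D(U)={2,3,5} D(X)={2,3,4,6}: V {1,2,3,4,5,6}->{1,2,3,4}; X {2,3,4,6}->{3,4,6}
So after constraint 1: D(V)={1,2,3,4}, size = 4

Answer: 4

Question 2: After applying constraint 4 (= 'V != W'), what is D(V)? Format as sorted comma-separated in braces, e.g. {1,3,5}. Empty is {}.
Answer: {1,2,3,4}

Derivation:
Constraint 1 (V + U = X) on D(V)={1,2,3,4,5,6} D(U)={2,3,5} D(X)={2,3,4,6}: V {1,2,3,4,5,6}->{1,2,3,4}; X {2,3,4,6}->{3,4,6}
Constraint 2 (V + U = W) on D(V)={1,2,3,4} D(U)={2,3,5} D(W)={2,4,6}: W {2,4,6}->{4,6}
Constraint 3 (V != X) on D(V)={1,2,3,4} D(X)={3,4,6}: no change
Constraint 4 (V != W) on D(V)={1,2,3,4} D(W)={4,6}: no change
So after constraint 4: D(V) = {1,2,3,4}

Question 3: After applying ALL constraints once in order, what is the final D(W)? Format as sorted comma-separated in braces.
Constraint 1 (V + U = X) on D(V)={1,2,3,4,5,6} D(U)={2,3,5} D(X)={2,3,4,6}: V {1,2,3,4,5,6}->{1,2,3,4}; X {2,3,4,6}->{3,4,6}
Constraint 2 (V + U = W) on D(V)={1,2,3,4} D(U)={2,3,5} D(W)={2,4,6}: W {2,4,6}->{4,6}
Constraint 3 (V != X) on D(V)={1,2,3,4} D(X)={3,4,6}: no change
Constraint 4 (V != W) on D(V)={1,2,3,4} D(W)={4,6}: no change
So after all 4 constraints: D(W) = {4,6}

Answer: {4,6}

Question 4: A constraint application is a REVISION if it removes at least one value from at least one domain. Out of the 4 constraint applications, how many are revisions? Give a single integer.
Answer: 2

Derivation:
Constraint 1 (V + U = X) on D(V)={1,2,3,4,5,6} D(U)={2,3,5} D(X)={2,3,4,6}: V {1,2,3,4,5,6}->{1,2,3,4}; X {2,3,4,6}->{3,4,6} => REVISION
Constraint 2 (V + U = W) on D(V)={1,2,3,4} D(U)={2,3,5} D(W)={2,4,6}: W {2,4,6}->{4,6} => REVISION
Constraint 3 (V != X) on D(V)={1,2,3,4} D(X)={3,4,6}: no change => not a revision
Constraint 4 (V != W) on D(V)={1,2,3,4} D(W)={4,6}: no change => not a revision
Total revisions = 2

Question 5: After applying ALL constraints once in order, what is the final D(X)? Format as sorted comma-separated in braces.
Constraint 1 (V + U = X) on D(V)={1,2,3,4,5,6} D(U)={2,3,5} D(X)={2,3,4,6}: V {1,2,3,4,5,6}->{1,2,3,4}; X {2,3,4,6}->{3,4,6}
Constraint 2 (V + U = W) on D(V)={1,2,3,4} D(U)={2,3,5} D(W)={2,4,6}: W {2,4,6}->{4,6}
Constraint 3 (V != X) on D(V)={1,2,3,4} D(X)={3,4,6}: no change
Constraint 4 (V != W) on D(V)={1,2,3,4} D(W)={4,6}: no change
So after all 4 constraints: D(X) = {3,4,6}

Answer: {3,4,6}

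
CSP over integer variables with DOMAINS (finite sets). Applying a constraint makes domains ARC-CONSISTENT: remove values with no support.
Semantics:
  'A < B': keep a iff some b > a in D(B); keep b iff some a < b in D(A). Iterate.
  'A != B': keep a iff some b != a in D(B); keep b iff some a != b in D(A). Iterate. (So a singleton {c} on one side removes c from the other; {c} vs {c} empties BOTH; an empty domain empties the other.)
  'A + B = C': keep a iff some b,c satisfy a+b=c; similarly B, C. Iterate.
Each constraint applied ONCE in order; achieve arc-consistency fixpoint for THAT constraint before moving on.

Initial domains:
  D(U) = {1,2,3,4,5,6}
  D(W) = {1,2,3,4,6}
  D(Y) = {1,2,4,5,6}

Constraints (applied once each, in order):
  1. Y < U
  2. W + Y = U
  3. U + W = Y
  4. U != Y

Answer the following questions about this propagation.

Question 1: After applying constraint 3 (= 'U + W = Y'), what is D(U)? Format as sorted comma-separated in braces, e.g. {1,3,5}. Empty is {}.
Constraint 1 (Y < U) on D(Y)={1,2,4,5,6} D(U)={1,2,3,4,5,6}: Y {1,2,4,5,6}->{1,2,4,5}; U {1,2,3,4,5,6}->{2,3,4,5,6}
Constraint 2 (W + Y = U) on D(W)={1,2,3,4,6} D(Y)={1,2,4,5} D(U)={2,3,4,5,6}: W {1,2,3,4,6}->{1,2,3,4}
Constraint 3 (U + W = Y) on D(U)={2,3,4,5,6} D(W)={1,2,3,4} D(Y)={1,2,4,5}: U {2,3,4,5,6}->{2,3,4}; W {1,2,3,4}->{1,2,3}; Y {1,2,4,5}->{4,5}
So after constraint 3: D(U) = {2,3,4}

Answer: {2,3,4}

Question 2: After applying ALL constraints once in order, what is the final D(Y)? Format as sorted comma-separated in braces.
Constraint 1 (Y < U) on D(Y)={1,2,4,5,6} D(U)={1,2,3,4,5,6}: Y {1,2,4,5,6}->{1,2,4,5}; U {1,2,3,4,5,6}->{2,3,4,5,6}
Constraint 2 (W + Y = U) on D(W)={1,2,3,4,6} D(Y)={1,2,4,5} D(U)={2,3,4,5,6}: W {1,2,3,4,6}->{1,2,3,4}
Constraint 3 (U + W = Y) on D(U)={2,3,4,5,6} D(W)={1,2,3,4} D(Y)={1,2,4,5}: U {2,3,4,5,6}->{2,3,4}; W {1,2,3,4}->{1,2,3}; Y {1,2,4,5}->{4,5}
Constraint 4 (U != Y) on D(U)={2,3,4} D(Y)={4,5}: no change
So after all 4 constraints: D(Y) = {4,5}

Answer: {4,5}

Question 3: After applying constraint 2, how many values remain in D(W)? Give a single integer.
Constraint 1 (Y < U) on D(Y)={1,2,4,5,6} D(U)={1,2,3,4,5,6}: Y {1,2,4,5,6}->{1,2,4,5}; U {1,2,3,4,5,6}->{2,3,4,5,6}
Constraint 2 (W + Y = U) on D(W)={1,2,3,4,6} D(Y)={1,2,4,5} D(U)={2,3,4,5,6}: W {1,2,3,4,6}->{1,2,3,4}
So after constraint 2: D(W)={1,2,3,4}, size = 4

Answer: 4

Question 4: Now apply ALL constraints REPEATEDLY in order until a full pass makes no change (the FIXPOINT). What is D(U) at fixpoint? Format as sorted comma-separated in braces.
pass 0 (initial): D(U)={1,2,3,4,5,6}
pass 1: U {1,2,3,4,5,6}->{2,3,4}; W {1,2,3,4,6}->{1,2,3}; Y {1,2,4,5,6}->{4,5}
pass 2: U {2,3,4}->{}; W {1,2,3}->{}; Y {4,5}->{}
pass 3: no change
Fixpoint after 3 passes: D(U) = {}

Answer: {}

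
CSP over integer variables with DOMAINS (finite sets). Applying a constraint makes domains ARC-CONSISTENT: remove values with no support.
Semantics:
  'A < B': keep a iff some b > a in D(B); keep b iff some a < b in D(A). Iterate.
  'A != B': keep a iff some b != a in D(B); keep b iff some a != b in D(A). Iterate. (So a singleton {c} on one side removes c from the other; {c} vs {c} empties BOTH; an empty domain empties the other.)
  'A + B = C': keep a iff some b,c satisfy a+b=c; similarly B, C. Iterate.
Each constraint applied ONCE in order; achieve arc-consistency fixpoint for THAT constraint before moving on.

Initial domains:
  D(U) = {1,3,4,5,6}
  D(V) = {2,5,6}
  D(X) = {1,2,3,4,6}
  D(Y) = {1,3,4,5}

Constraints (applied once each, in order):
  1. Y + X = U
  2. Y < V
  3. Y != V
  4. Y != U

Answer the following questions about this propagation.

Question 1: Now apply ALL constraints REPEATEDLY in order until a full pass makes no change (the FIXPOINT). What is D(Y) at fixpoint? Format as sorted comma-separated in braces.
Answer: {1,3,4,5}

Derivation:
pass 0 (initial): D(Y)={1,3,4,5}
pass 1: U {1,3,4,5,6}->{3,4,5,6}; X {1,2,3,4,6}->{1,2,3,4}
pass 2: no change
Fixpoint after 2 passes: D(Y) = {1,3,4,5}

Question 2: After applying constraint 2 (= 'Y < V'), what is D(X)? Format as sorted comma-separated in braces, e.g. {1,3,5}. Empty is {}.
Constraint 1 (Y + X = U) on D(Y)={1,3,4,5} D(X)={1,2,3,4,6} D(U)={1,3,4,5,6}: X {1,2,3,4,6}->{1,2,3,4}; U {1,3,4,5,6}->{3,4,5,6}
Constraint 2 (Y < V) on D(Y)={1,3,4,5} D(V)={2,5,6}: no change
So after constraint 2: D(X) = {1,2,3,4}

Answer: {1,2,3,4}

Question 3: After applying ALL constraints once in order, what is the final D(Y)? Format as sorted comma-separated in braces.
Constraint 1 (Y + X = U) on D(Y)={1,3,4,5} D(X)={1,2,3,4,6} D(U)={1,3,4,5,6}: X {1,2,3,4,6}->{1,2,3,4}; U {1,3,4,5,6}->{3,4,5,6}
Constraint 2 (Y < V) on D(Y)={1,3,4,5} D(V)={2,5,6}: no change
Constraint 3 (Y != V) on D(Y)={1,3,4,5} D(V)={2,5,6}: no change
Constraint 4 (Y != U) on D(Y)={1,3,4,5} D(U)={3,4,5,6}: no change
So after all 4 constraints: D(Y) = {1,3,4,5}

Answer: {1,3,4,5}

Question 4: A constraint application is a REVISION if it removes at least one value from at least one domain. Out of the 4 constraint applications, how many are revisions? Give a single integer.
Constraint 1 (Y + X = U) on D(Y)={1,3,4,5} D(X)={1,2,3,4,6} D(U)={1,3,4,5,6}: X {1,2,3,4,6}->{1,2,3,4}; U {1,3,4,5,6}->{3,4,5,6} => REVISION
Constraint 2 (Y < V) on D(Y)={1,3,4,5} D(V)={2,5,6}: no change => not a revision
Constraint 3 (Y != V) on D(Y)={1,3,4,5} D(V)={2,5,6}: no change => not a revision
Constraint 4 (Y != U) on D(Y)={1,3,4,5} D(U)={3,4,5,6}: no change => not a revision
Total revisions = 1

Answer: 1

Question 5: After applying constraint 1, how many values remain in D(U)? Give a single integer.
Answer: 4

Derivation:
Constraint 1 (Y + X = U) on D(Y)={1,3,4,5} D(X)={1,2,3,4,6} D(U)={1,3,4,5,6}: X {1,2,3,4,6}->{1,2,3,4}; U {1,3,4,5,6}->{3,4,5,6}
So after constraint 1: D(U)={3,4,5,6}, size = 4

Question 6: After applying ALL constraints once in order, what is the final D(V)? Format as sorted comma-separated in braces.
Constraint 1 (Y + X = U) on D(Y)={1,3,4,5} D(X)={1,2,3,4,6} D(U)={1,3,4,5,6}: X {1,2,3,4,6}->{1,2,3,4}; U {1,3,4,5,6}->{3,4,5,6}
Constraint 2 (Y < V) on D(Y)={1,3,4,5} D(V)={2,5,6}: no change
Constraint 3 (Y != V) on D(Y)={1,3,4,5} D(V)={2,5,6}: no change
Constraint 4 (Y != U) on D(Y)={1,3,4,5} D(U)={3,4,5,6}: no change
So after all 4 constraints: D(V) = {2,5,6}

Answer: {2,5,6}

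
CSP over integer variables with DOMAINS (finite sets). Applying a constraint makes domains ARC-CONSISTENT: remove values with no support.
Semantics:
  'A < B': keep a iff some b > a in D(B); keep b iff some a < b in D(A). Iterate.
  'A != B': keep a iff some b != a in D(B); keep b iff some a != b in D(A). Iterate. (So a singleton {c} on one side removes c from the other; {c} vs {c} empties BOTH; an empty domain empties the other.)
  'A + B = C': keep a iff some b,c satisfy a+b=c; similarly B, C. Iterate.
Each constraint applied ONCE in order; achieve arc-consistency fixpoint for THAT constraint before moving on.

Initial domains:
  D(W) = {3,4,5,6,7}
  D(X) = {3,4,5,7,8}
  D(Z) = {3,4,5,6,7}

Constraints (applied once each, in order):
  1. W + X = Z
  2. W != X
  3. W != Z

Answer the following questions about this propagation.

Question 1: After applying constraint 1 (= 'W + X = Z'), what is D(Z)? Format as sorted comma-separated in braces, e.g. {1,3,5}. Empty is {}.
Answer: {6,7}

Derivation:
Constraint 1 (W + X = Z) on D(W)={3,4,5,6,7} D(X)={3,4,5,7,8} D(Z)={3,4,5,6,7}: W {3,4,5,6,7}->{3,4}; X {3,4,5,7,8}->{3,4}; Z {3,4,5,6,7}->{6,7}
So after constraint 1: D(Z) = {6,7}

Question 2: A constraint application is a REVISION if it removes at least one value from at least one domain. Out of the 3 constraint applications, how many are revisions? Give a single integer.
Constraint 1 (W + X = Z) on D(W)={3,4,5,6,7} D(X)={3,4,5,7,8} D(Z)={3,4,5,6,7}: W {3,4,5,6,7}->{3,4}; X {3,4,5,7,8}->{3,4}; Z {3,4,5,6,7}->{6,7} => REVISION
Constraint 2 (W != X) on D(W)={3,4} D(X)={3,4}: no change => not a revision
Constraint 3 (W != Z) on D(W)={3,4} D(Z)={6,7}: no change => not a revision
Total revisions = 1

Answer: 1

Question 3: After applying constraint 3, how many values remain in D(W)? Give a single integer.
Answer: 2

Derivation:
Constraint 1 (W + X = Z) on D(W)={3,4,5,6,7} D(X)={3,4,5,7,8} D(Z)={3,4,5,6,7}: W {3,4,5,6,7}->{3,4}; X {3,4,5,7,8}->{3,4}; Z {3,4,5,6,7}->{6,7}
Constraint 2 (W != X) on D(W)={3,4} D(X)={3,4}: no change
Constraint 3 (W != Z) on D(W)={3,4} D(Z)={6,7}: no change
So after constraint 3: D(W)={3,4}, size = 2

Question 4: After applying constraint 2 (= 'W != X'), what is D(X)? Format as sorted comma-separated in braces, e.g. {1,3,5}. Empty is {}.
Constraint 1 (W + X = Z) on D(W)={3,4,5,6,7} D(X)={3,4,5,7,8} D(Z)={3,4,5,6,7}: W {3,4,5,6,7}->{3,4}; X {3,4,5,7,8}->{3,4}; Z {3,4,5,6,7}->{6,7}
Constraint 2 (W != X) on D(W)={3,4} D(X)={3,4}: no change
So after constraint 2: D(X) = {3,4}

Answer: {3,4}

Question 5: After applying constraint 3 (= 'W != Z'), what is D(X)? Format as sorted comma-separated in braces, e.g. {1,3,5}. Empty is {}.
Constraint 1 (W + X = Z) on D(W)={3,4,5,6,7} D(X)={3,4,5,7,8} D(Z)={3,4,5,6,7}: W {3,4,5,6,7}->{3,4}; X {3,4,5,7,8}->{3,4}; Z {3,4,5,6,7}->{6,7}
Constraint 2 (W != X) on D(W)={3,4} D(X)={3,4}: no change
Constraint 3 (W != Z) on D(W)={3,4} D(Z)={6,7}: no change
So after constraint 3: D(X) = {3,4}

Answer: {3,4}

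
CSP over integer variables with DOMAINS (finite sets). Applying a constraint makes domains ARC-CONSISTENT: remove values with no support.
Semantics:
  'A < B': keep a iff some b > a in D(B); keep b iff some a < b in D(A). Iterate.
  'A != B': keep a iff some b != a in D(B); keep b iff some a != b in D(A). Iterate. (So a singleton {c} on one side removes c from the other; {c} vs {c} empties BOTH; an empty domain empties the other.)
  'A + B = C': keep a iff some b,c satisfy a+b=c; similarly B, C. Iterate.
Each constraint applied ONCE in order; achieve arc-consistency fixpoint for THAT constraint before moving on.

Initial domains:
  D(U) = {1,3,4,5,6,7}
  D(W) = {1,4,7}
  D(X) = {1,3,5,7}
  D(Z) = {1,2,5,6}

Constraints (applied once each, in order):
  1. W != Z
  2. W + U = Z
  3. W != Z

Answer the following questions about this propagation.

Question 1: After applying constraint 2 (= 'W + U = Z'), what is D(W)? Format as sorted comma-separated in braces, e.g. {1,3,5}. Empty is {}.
Answer: {1,4}

Derivation:
Constraint 1 (W != Z) on D(W)={1,4,7} D(Z)={1,2,5,6}: no change
Constraint 2 (W + U = Z) on D(W)={1,4,7} D(U)={1,3,4,5,6,7} D(Z)={1,2,5,6}: W {1,4,7}->{1,4}; U {1,3,4,5,6,7}->{1,4,5}; Z {1,2,5,6}->{2,5,6}
So after constraint 2: D(W) = {1,4}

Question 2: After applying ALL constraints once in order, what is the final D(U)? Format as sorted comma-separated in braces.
Constraint 1 (W != Z) on D(W)={1,4,7} D(Z)={1,2,5,6}: no change
Constraint 2 (W + U = Z) on D(W)={1,4,7} D(U)={1,3,4,5,6,7} D(Z)={1,2,5,6}: W {1,4,7}->{1,4}; U {1,3,4,5,6,7}->{1,4,5}; Z {1,2,5,6}->{2,5,6}
Constraint 3 (W != Z) on D(W)={1,4} D(Z)={2,5,6}: no change
So after all 3 constraints: D(U) = {1,4,5}

Answer: {1,4,5}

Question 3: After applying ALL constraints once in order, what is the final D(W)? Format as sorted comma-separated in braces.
Answer: {1,4}

Derivation:
Constraint 1 (W != Z) on D(W)={1,4,7} D(Z)={1,2,5,6}: no change
Constraint 2 (W + U = Z) on D(W)={1,4,7} D(U)={1,3,4,5,6,7} D(Z)={1,2,5,6}: W {1,4,7}->{1,4}; U {1,3,4,5,6,7}->{1,4,5}; Z {1,2,5,6}->{2,5,6}
Constraint 3 (W != Z) on D(W)={1,4} D(Z)={2,5,6}: no change
So after all 3 constraints: D(W) = {1,4}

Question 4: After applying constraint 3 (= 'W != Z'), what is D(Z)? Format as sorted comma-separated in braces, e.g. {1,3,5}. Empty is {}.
Constraint 1 (W != Z) on D(W)={1,4,7} D(Z)={1,2,5,6}: no change
Constraint 2 (W + U = Z) on D(W)={1,4,7} D(U)={1,3,4,5,6,7} D(Z)={1,2,5,6}: W {1,4,7}->{1,4}; U {1,3,4,5,6,7}->{1,4,5}; Z {1,2,5,6}->{2,5,6}
Constraint 3 (W != Z) on D(W)={1,4} D(Z)={2,5,6}: no change
So after constraint 3: D(Z) = {2,5,6}

Answer: {2,5,6}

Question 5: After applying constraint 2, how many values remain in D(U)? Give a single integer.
Constraint 1 (W != Z) on D(W)={1,4,7} D(Z)={1,2,5,6}: no change
Constraint 2 (W + U = Z) on D(W)={1,4,7} D(U)={1,3,4,5,6,7} D(Z)={1,2,5,6}: W {1,4,7}->{1,4}; U {1,3,4,5,6,7}->{1,4,5}; Z {1,2,5,6}->{2,5,6}
So after constraint 2: D(U)={1,4,5}, size = 3

Answer: 3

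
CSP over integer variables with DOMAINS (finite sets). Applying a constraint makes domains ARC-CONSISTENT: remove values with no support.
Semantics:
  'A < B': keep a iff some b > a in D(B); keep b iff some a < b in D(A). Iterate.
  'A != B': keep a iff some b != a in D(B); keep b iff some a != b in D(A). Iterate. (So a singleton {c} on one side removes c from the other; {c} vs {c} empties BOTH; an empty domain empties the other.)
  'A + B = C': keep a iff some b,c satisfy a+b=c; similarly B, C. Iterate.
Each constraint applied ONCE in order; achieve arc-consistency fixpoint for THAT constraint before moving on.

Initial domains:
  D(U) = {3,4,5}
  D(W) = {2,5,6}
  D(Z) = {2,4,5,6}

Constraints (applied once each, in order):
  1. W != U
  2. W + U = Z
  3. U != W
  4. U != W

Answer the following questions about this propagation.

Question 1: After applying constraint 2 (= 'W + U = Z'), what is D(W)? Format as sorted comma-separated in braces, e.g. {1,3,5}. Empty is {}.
Answer: {2}

Derivation:
Constraint 1 (W != U) on D(W)={2,5,6} D(U)={3,4,5}: no change
Constraint 2 (W + U = Z) on D(W)={2,5,6} D(U)={3,4,5} D(Z)={2,4,5,6}: W {2,5,6}->{2}; U {3,4,5}->{3,4}; Z {2,4,5,6}->{5,6}
So after constraint 2: D(W) = {2}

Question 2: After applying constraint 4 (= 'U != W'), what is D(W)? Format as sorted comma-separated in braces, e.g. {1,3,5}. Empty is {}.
Constraint 1 (W != U) on D(W)={2,5,6} D(U)={3,4,5}: no change
Constraint 2 (W + U = Z) on D(W)={2,5,6} D(U)={3,4,5} D(Z)={2,4,5,6}: W {2,5,6}->{2}; U {3,4,5}->{3,4}; Z {2,4,5,6}->{5,6}
Constraint 3 (U != W) on D(U)={3,4} D(W)={2}: no change
Constraint 4 (U != W) on D(U)={3,4} D(W)={2}: no change
So after constraint 4: D(W) = {2}

Answer: {2}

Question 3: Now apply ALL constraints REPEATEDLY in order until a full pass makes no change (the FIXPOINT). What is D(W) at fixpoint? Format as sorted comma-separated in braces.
Answer: {2}

Derivation:
pass 0 (initial): D(W)={2,5,6}
pass 1: U {3,4,5}->{3,4}; W {2,5,6}->{2}; Z {2,4,5,6}->{5,6}
pass 2: no change
Fixpoint after 2 passes: D(W) = {2}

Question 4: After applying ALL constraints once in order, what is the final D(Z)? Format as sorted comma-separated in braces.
Answer: {5,6}

Derivation:
Constraint 1 (W != U) on D(W)={2,5,6} D(U)={3,4,5}: no change
Constraint 2 (W + U = Z) on D(W)={2,5,6} D(U)={3,4,5} D(Z)={2,4,5,6}: W {2,5,6}->{2}; U {3,4,5}->{3,4}; Z {2,4,5,6}->{5,6}
Constraint 3 (U != W) on D(U)={3,4} D(W)={2}: no change
Constraint 4 (U != W) on D(U)={3,4} D(W)={2}: no change
So after all 4 constraints: D(Z) = {5,6}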